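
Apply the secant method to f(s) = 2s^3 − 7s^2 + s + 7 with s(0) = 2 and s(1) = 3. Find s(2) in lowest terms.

f(2) = −3, f(3) = 1. s(2) = 3 − 1·(3 − 2)/(1 − (−3)) = 11/4.

11/4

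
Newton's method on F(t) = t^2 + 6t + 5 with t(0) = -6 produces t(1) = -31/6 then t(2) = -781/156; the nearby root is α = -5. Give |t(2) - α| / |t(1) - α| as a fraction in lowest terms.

t(1) - α = -31/6 - (-5) = -31/6 + 5 = -1/6, so |t(1) - α| = 1/6.
t(2) - α = -781/156 - (-5) = -781/156 + 5 = -1/156, so |t(2) - α| = 1/156.
Ratio = (1/156) / (1/6) = 1/26.

1/26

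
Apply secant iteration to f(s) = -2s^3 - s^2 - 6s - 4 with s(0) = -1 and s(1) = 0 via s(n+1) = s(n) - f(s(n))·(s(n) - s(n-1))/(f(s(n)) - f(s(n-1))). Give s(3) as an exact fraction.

f(-1) = 3, f(0) = -4. s(2) = 0 - (-4)·(0 - (-1))/((-4) - 3) = -4/7.
f(0) = -4, f(-4/7) = -180/343. s(3) = (-4/7) - (-180/343)·((-4/7) - 0)/((-180/343) - (-4)) = -98/149.

-98/149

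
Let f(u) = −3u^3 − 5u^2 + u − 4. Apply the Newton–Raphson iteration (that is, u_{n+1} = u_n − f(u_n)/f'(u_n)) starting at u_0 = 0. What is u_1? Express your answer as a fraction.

f'(u) = −9u^2 − 10u + 1.
f(0) = −4, f'(0) = 1, so u_1 = 0 − (−4)/1 = 4.

4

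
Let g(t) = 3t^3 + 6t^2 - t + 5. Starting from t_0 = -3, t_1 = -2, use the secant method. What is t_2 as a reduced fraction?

g(-3) = -19, g(-2) = 7. t_2 = (-2) - 7·((-2) - (-3))/(7 - (-19)) = -59/26.

-59/26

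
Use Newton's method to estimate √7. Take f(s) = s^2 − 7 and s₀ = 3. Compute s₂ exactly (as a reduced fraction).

127/48

f'(s) = 2s.
f(3) = 2, f'(3) = 6, so s₁ = 3 − 2/6 = 8/3.
f(8/3) = 1/9, f'(8/3) = 16/3, so s₂ = (8/3) − (1/9)/(16/3) = 127/48.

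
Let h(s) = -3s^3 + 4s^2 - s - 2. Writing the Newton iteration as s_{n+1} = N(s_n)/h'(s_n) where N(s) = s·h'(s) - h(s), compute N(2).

-30

h'(s) = -9s^2 + 8s - 1.
N(s) = s·h'(s) - h(s) = s·(-9s^2 + 8s - 1) - (-3s^3 + 4s^2 - s - 2) = -6s^3 + 4s^2 + 2.
N(2) = -30.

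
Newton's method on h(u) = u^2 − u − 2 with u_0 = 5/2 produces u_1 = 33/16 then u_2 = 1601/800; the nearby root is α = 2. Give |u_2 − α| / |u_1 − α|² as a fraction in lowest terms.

u_1 − α = 33/16 − 2 = 1/16, so |u_1 − α| = 1/16.
u_2 − α = 1601/800 − 2 = 1/800, so |u_2 − α| = 1/800.
|u_1 − α|² = 1/256.
Ratio = (1/800) / (1/256) = 8/25.

8/25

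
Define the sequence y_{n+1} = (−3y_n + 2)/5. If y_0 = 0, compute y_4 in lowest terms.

136/625

y_1 = (−3·0 + 2)/5 = 2/5.
y_2 = (−3·(2/5) + 2)/5 = 4/25.
y_3 = (−3·(4/25) + 2)/5 = 38/125.
y_4 = (−3·(38/125) + 2)/5 = 136/625.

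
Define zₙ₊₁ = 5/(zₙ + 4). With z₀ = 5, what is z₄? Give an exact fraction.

1045/1041

z₁ = 5/(5 + 4) = 5/9.
z₂ = 5/(5/9 + 4) = 45/41.
z₃ = 5/(45/41 + 4) = 205/209.
z₄ = 5/(205/209 + 4) = 1045/1041.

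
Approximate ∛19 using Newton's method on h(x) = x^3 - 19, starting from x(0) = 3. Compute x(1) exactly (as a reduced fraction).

73/27

h'(x) = 3x^2.
h(3) = 8, h'(3) = 27, so x(1) = 3 - 8/27 = 73/27.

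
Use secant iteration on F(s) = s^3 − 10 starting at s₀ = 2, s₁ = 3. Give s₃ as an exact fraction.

15250/7129

F(2) = −2, F(3) = 17. s₂ = 3 − 17·(3 − 2)/(17 − (−2)) = 40/19.
F(3) = 17, F(40/19) = −4590/6859. s₃ = (40/19) − (−4590/6859)·((40/19) − 3)/((−4590/6859) − 17) = 15250/7129.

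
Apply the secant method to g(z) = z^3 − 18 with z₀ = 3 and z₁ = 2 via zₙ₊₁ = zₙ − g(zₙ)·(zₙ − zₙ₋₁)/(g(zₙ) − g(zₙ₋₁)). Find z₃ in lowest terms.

7377/2786

g(3) = 9, g(2) = −10. z₂ = 2 − (−10)·(2 − 3)/((−10) − 9) = 48/19.
g(2) = −10, g(48/19) = −12870/6859. z₃ = (48/19) − (−12870/6859)·((48/19) − 2)/((−12870/6859) − (−10)) = 7377/2786.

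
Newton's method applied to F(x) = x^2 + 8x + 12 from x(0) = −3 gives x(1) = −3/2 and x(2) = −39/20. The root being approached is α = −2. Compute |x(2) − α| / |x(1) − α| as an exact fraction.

x(1) − α = −3/2 − (−2) = −3/2 + 2 = 1/2, so |x(1) − α| = 1/2.
x(2) − α = −39/20 − (−2) = −39/20 + 2 = 1/20, so |x(2) − α| = 1/20.
Ratio = (1/20) / (1/2) = 1/10.

1/10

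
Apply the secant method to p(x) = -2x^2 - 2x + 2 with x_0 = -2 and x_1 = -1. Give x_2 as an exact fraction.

p(-2) = -2, p(-1) = 2. x_2 = (-1) - 2·((-1) - (-2))/(2 - (-2)) = -3/2.

-3/2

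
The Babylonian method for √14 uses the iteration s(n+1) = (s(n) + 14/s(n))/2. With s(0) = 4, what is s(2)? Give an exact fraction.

s(1) = (4 + 14/4)/2 = 15/4.
s(2) = (15/4 + 14/(15/4))/2 = 449/120.

449/120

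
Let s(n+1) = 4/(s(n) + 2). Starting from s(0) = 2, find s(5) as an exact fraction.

s(1) = 4/(2 + 2) = 1.
s(2) = 4/(1 + 2) = 4/3.
s(3) = 4/(4/3 + 2) = 6/5.
s(4) = 4/(6/5 + 2) = 5/4.
s(5) = 4/(5/4 + 2) = 16/13.

16/13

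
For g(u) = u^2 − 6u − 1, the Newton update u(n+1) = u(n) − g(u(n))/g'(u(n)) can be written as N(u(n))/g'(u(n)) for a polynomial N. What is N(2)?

5

g'(u) = 2u − 6.
N(u) = u·g'(u) − g(u) = u·(2u − 6) − (u^2 − 6u − 1) = u^2 + 1.
N(2) = 5.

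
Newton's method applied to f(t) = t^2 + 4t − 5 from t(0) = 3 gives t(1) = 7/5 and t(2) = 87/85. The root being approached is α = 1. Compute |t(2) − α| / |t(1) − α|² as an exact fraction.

t(1) − α = 7/5 − 1 = 2/5, so |t(1) − α| = 2/5.
t(2) − α = 87/85 − 1 = 2/85, so |t(2) − α| = 2/85.
|t(1) − α|² = 4/25.
Ratio = (2/85) / (4/25) = 5/34.

5/34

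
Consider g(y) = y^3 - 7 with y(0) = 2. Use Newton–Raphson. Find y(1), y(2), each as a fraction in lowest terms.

y(1) = 23/12, y(2) = 18215/9522

g'(y) = 3y^2.
g(2) = 1, g'(2) = 12, so y(1) = 2 - 1/12 = 23/12.
g(23/12) = 71/1728, g'(23/12) = 529/48, so y(2) = (23/12) - (71/1728)/(529/48) = 18215/9522.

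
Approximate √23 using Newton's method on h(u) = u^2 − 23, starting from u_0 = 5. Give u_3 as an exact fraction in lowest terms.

2649601/552480

h'(u) = 2u.
h(5) = 2, h'(5) = 10, so u_1 = 5 − 2/10 = 24/5.
h(24/5) = 1/25, h'(24/5) = 48/5, so u_2 = (24/5) − (1/25)/(48/5) = 1151/240.
h(1151/240) = 1/57600, h'(1151/240) = 1151/120, so u_3 = (1151/240) − (1/57600)/(1151/120) = 2649601/552480.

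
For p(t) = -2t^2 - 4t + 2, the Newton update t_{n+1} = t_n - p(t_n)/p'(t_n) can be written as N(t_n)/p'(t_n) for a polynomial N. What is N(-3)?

p'(t) = -4t - 4.
N(t) = t·p'(t) - p(t) = t·(-4t - 4) - (-2t^2 - 4t + 2) = -2t^2 - 2.
N(-3) = -20.

-20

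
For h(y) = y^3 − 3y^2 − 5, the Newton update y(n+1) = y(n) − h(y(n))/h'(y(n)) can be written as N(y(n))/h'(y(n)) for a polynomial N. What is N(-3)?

h'(y) = 3y^2 − 6y.
N(y) = y·h'(y) − h(y) = y·(3y^2 − 6y) − (y^3 − 3y^2 − 5) = 2y^3 − 3y^2 + 5.
N(-3) = −76.

−76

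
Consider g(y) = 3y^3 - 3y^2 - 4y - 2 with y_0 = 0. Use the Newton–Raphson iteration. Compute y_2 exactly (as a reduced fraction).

g'(y) = 9y^2 - 6y - 4.
g(0) = -2, g'(0) = -4, so y_1 = 0 - (-2)/(-4) = -1/2.
g(-1/2) = -9/8, g'(-1/2) = 5/4, so y_2 = (-1/2) - (-9/8)/(5/4) = 2/5.

2/5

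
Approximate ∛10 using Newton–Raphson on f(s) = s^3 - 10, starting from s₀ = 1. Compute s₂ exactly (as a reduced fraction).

23/8

f'(s) = 3s^2.
f(1) = -9, f'(1) = 3, so s₁ = 1 - (-9)/3 = 4.
f(4) = 54, f'(4) = 48, so s₂ = 4 - 54/48 = 23/8.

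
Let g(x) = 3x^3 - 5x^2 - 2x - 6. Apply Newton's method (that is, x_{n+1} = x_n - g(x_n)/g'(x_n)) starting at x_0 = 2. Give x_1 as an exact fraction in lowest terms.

17/7

g'(x) = 9x^2 - 10x - 2.
g(2) = -6, g'(2) = 14, so x_1 = 2 - (-6)/14 = 17/7.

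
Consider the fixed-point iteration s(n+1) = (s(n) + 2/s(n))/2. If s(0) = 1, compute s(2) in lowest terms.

17/12

s(1) = (1 + 2/1)/2 = 3/2.
s(2) = (3/2 + 2/(3/2))/2 = 17/12.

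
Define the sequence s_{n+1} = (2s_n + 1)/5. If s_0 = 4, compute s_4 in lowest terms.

267/625

s_1 = (2·4 + 1)/5 = 9/5.
s_2 = (2·(9/5) + 1)/5 = 23/25.
s_3 = (2·(23/25) + 1)/5 = 71/125.
s_4 = (2·(71/125) + 1)/5 = 267/625.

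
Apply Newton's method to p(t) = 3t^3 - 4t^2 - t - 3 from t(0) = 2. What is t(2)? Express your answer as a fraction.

184727/101536

p'(t) = 9t^2 - 8t - 1.
p(2) = 3, p'(2) = 19, so t(1) = 2 - 3/19 = 35/19.
p(35/19) = 2313/6859, p'(35/19) = 5344/361, so t(2) = (35/19) - (2313/6859)/(5344/361) = 184727/101536.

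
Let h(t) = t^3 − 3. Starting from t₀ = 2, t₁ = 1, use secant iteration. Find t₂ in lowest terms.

h(2) = 5, h(1) = −2. t₂ = 1 − (−2)·(1 − 2)/((−2) − 5) = 9/7.

9/7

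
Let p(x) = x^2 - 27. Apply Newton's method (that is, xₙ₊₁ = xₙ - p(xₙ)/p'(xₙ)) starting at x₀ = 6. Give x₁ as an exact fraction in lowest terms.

p'(x) = 2x.
p(6) = 9, p'(6) = 12, so x₁ = 6 - 9/12 = 21/4.

21/4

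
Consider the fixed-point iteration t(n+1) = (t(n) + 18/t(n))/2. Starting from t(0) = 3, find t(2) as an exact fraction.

17/4

t(1) = (3 + 18/3)/2 = 9/2.
t(2) = (9/2 + 18/(9/2))/2 = 17/4.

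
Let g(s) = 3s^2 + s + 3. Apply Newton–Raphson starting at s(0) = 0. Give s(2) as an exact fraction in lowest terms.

−24/17

g'(s) = 6s + 1.
g(0) = 3, g'(0) = 1, so s(1) = 0 − 3/1 = −3.
g(−3) = 27, g'(−3) = −17, so s(2) = (−3) − 27/(−17) = −24/17.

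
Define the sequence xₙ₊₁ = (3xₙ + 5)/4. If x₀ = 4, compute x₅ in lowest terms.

4877/1024

x₁ = (3·4 + 5)/4 = 17/4.
x₂ = (3·(17/4) + 5)/4 = 71/16.
x₃ = (3·(71/16) + 5)/4 = 293/64.
x₄ = (3·(293/64) + 5)/4 = 1199/256.
x₅ = (3·(1199/256) + 5)/4 = 4877/1024.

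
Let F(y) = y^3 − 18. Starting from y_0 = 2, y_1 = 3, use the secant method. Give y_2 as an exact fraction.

F(2) = −10, F(3) = 9. y_2 = 3 − 9·(3 − 2)/(9 − (−10)) = 48/19.

48/19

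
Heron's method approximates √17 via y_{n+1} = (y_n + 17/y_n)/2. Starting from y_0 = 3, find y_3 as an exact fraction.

25889/6279

y_1 = (3 + 17/3)/2 = 13/3.
y_2 = (13/3 + 17/(13/3))/2 = 161/39.
y_3 = (161/39 + 17/(161/39))/2 = 25889/6279.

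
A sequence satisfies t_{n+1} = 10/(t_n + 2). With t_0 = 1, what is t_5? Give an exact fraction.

t_1 = 10/(1 + 2) = 10/3.
t_2 = 10/(10/3 + 2) = 15/8.
t_3 = 10/(15/8 + 2) = 80/31.
t_4 = 10/(80/31 + 2) = 155/71.
t_5 = 10/(155/71 + 2) = 710/297.

710/297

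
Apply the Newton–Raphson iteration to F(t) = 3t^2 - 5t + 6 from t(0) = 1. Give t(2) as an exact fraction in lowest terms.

F'(t) = 6t - 5.
F(1) = 4, F'(1) = 1, so t(1) = 1 - 4/1 = -3.
F(-3) = 48, F'(-3) = -23, so t(2) = (-3) - 48/(-23) = -21/23.

-21/23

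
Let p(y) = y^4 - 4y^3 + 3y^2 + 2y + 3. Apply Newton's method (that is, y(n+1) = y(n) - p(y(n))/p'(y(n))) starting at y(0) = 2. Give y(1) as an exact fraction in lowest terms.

7/2

p'(y) = 4y^3 - 12y^2 + 6y + 2.
p(2) = 3, p'(2) = -2, so y(1) = 2 - 3/(-2) = 7/2.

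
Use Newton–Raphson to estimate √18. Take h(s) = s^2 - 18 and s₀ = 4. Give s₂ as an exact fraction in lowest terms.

h'(s) = 2s.
h(4) = -2, h'(4) = 8, so s₁ = 4 - (-2)/8 = 17/4.
h(17/4) = 1/16, h'(17/4) = 17/2, so s₂ = (17/4) - (1/16)/(17/2) = 577/136.

577/136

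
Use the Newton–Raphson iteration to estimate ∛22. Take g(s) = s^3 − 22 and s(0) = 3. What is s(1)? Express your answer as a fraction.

g'(s) = 3s^2.
g(3) = 5, g'(3) = 27, so s(1) = 3 − 5/27 = 76/27.

76/27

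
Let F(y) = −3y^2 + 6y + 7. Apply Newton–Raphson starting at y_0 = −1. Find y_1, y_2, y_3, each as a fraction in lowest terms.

y_1 = −5/6, y_2 = −109/132, y_3 = −52537/63624

F'(y) = −6y + 6.
F(−1) = −2, F'(−1) = 12, so y_1 = (−1) − (−2)/12 = −5/6.
F(−5/6) = −1/12, F'(−5/6) = 11, so y_2 = (−5/6) − (−1/12)/11 = −109/132.
F(−109/132) = −1/5808, F'(−109/132) = 241/22, so y_3 = (−109/132) − (−1/5808)/(241/22) = −52537/63624.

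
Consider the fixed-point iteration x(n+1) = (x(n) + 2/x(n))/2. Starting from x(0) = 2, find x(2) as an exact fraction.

17/12

x(1) = (2 + 2/2)/2 = 3/2.
x(2) = (3/2 + 2/(3/2))/2 = 17/12.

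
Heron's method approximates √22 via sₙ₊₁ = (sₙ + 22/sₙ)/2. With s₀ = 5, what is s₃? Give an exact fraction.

s₁ = (5 + 22/5)/2 = 47/10.
s₂ = (47/10 + 22/(47/10))/2 = 4409/940.
s₃ = (4409/940 + 22/(4409/940))/2 = 38878481/8288920.

38878481/8288920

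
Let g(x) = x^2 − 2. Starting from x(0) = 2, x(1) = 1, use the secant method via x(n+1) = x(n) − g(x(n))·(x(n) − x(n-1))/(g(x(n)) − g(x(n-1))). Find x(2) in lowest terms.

4/3

g(2) = 2, g(1) = −1. x(2) = 1 − (−1)·(1 − 2)/((−1) − 2) = 4/3.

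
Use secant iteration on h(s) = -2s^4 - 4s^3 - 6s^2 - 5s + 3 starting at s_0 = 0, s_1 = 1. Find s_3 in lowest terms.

26115/94897

h(0) = 3, h(1) = -14. s_2 = 1 - (-14)·(1 - 0)/((-14) - 3) = 3/17.
h(1) = -14, h(3/17) = 159264/83521. s_3 = (3/17) - (159264/83521)·((3/17) - 1)/((159264/83521) - (-14)) = 26115/94897.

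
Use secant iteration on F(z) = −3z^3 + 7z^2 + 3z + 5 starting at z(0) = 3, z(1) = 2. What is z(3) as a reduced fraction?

3329/1123

F(3) = −4, F(2) = 15. z(2) = 2 − 15·(2 − 3)/(15 − (−4)) = 53/19.
F(2) = 15, F(53/19) = 18660/6859. z(3) = (53/19) − (18660/6859)·((53/19) − 2)/((18660/6859) − 15) = 3329/1123.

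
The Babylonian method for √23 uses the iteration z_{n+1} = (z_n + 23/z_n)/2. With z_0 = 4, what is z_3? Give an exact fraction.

17913697/3735264

z_1 = (4 + 23/4)/2 = 39/8.
z_2 = (39/8 + 23/(39/8))/2 = 2993/624.
z_3 = (2993/624 + 23/(2993/624))/2 = 17913697/3735264.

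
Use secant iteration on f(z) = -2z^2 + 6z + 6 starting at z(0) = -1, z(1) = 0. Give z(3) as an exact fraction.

-4/5

f(-1) = -2, f(0) = 6. z(2) = 0 - 6·(0 - (-1))/(6 - (-2)) = -3/4.
f(0) = 6, f(-3/4) = 3/8. z(3) = (-3/4) - (3/8)·((-3/4) - 0)/((3/8) - 6) = -4/5.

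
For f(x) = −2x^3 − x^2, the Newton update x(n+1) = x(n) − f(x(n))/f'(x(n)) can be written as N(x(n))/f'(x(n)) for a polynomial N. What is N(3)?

−117

f'(x) = −6x^2 − 2x.
N(x) = x·f'(x) − f(x) = x·(−6x^2 − 2x) − (−2x^3 − x^2) = −4x^3 − x^2.
N(3) = −117.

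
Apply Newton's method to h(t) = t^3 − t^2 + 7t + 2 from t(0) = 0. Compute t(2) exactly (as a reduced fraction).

h'(t) = 3t^2 − 2t + 7.
h(0) = 2, h'(0) = 7, so t(1) = 0 − 2/7 = −2/7.
h(−2/7) = −36/343, h'(−2/7) = 383/49, so t(2) = (−2/7) − (−36/343)/(383/49) = −730/2681.

−730/2681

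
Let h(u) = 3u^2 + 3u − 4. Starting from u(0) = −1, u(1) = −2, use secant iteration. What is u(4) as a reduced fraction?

h(−1) = −4, h(−2) = 2. u(2) = (−2) − 2·((−2) − (−1))/(2 − (−4)) = −5/3.
h(−2) = 2, h(−5/3) = −2/3. u(3) = (−5/3) − (−2/3)·((−5/3) − (−2))/((−2/3) − 2) = −7/4.
h(−5/3) = −2/3, h(−7/4) = −1/16. u(4) = (−7/4) − (−1/16)·((−7/4) − (−5/3))/((−1/16) − (−2/3)) = −51/29.

−51/29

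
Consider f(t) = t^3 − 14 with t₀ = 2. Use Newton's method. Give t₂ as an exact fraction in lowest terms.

f'(t) = 3t^2.
f(2) = −6, f'(2) = 12, so t₁ = 2 − (−6)/12 = 5/2.
f(5/2) = 13/8, f'(5/2) = 75/4, so t₂ = (5/2) − (13/8)/(75/4) = 181/75.

181/75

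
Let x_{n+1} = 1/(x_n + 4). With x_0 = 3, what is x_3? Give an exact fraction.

29/123

x_1 = 1/(3 + 4) = 1/7.
x_2 = 1/(1/7 + 4) = 7/29.
x_3 = 1/(7/29 + 4) = 29/123.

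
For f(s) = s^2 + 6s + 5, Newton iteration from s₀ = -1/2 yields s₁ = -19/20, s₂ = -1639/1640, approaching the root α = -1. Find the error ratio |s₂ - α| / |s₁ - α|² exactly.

s₁ - α = -19/20 - (-1) = -19/20 + 1 = 1/20, so |s₁ - α| = 1/20.
s₂ - α = -1639/1640 - (-1) = -1639/1640 + 1 = 1/1640, so |s₂ - α| = 1/1640.
|s₁ - α|² = 1/400.
Ratio = (1/1640) / (1/400) = 10/41.

10/41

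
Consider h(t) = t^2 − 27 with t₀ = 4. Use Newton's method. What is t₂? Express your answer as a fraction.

3577/688

h'(t) = 2t.
h(4) = −11, h'(4) = 8, so t₁ = 4 − (−11)/8 = 43/8.
h(43/8) = 121/64, h'(43/8) = 43/4, so t₂ = (43/8) − (121/64)/(43/4) = 3577/688.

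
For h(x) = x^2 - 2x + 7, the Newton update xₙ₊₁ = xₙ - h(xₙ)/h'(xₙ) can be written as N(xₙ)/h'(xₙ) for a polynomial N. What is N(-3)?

2

h'(x) = 2x - 2.
N(x) = x·h'(x) - h(x) = x·(2x - 2) - (x^2 - 2x + 7) = x^2 - 7.
N(-3) = 2.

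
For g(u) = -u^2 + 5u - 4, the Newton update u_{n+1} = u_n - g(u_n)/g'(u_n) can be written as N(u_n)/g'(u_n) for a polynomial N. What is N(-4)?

-12

g'(u) = -2u + 5.
N(u) = u·g'(u) - g(u) = u·(-2u + 5) - (-u^2 + 5u - 4) = -u^2 + 4.
N(-4) = -12.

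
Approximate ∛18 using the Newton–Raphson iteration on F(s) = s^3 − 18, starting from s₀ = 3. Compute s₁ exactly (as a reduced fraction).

8/3

F'(s) = 3s^2.
F(3) = 9, F'(3) = 27, so s₁ = 3 − 9/27 = 8/3.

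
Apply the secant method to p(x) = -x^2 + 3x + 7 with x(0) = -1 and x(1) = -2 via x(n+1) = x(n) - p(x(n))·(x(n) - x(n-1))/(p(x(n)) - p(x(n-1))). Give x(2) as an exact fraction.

-3/2

p(-1) = 3, p(-2) = -3. x(2) = (-2) - (-3)·((-2) - (-1))/((-3) - 3) = -3/2.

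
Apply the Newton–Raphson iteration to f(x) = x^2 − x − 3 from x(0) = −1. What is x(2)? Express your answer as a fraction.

f'(x) = 2x − 1.
f(−1) = −1, f'(−1) = −3, so x(1) = (−1) − (−1)/(−3) = −4/3.
f(−4/3) = 1/9, f'(−4/3) = −11/3, so x(2) = (−4/3) − (1/9)/(−11/3) = −43/33.

−43/33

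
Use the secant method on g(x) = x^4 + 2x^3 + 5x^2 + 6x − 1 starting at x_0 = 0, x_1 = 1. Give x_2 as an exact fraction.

1/14

g(0) = −1, g(1) = 13. x_2 = 1 − 13·(1 − 0)/(13 − (−1)) = 1/14.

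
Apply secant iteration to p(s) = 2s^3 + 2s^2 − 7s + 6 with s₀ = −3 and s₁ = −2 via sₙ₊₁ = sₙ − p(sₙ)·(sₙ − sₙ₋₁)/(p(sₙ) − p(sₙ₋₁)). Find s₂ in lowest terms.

−18/7

p(−3) = −9, p(−2) = 12. s₂ = (−2) − 12·((−2) − (−3))/(12 − (−9)) = −18/7.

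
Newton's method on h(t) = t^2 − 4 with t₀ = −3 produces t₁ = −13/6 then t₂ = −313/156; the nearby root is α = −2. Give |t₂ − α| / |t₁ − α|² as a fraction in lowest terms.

t₁ − α = −13/6 − (−2) = −13/6 + 2 = −1/6, so |t₁ − α| = 1/6.
t₂ − α = −313/156 − (−2) = −313/156 + 2 = −1/156, so |t₂ − α| = 1/156.
|t₁ − α|² = 1/36.
Ratio = (1/156) / (1/36) = 3/13.

3/13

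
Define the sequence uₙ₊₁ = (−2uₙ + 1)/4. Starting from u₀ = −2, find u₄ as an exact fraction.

1/32

u₁ = (−2·(−2) + 1)/4 = 5/4.
u₂ = (−2·(5/4) + 1)/4 = −3/8.
u₃ = (−2·(−3/8) + 1)/4 = 7/16.
u₄ = (−2·(7/16) + 1)/4 = 1/32.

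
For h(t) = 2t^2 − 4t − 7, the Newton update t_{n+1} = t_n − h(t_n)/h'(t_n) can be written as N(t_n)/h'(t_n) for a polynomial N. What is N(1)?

h'(t) = 4t − 4.
N(t) = t·h'(t) − h(t) = t·(4t − 4) − (2t^2 − 4t − 7) = 2t^2 + 7.
N(1) = 9.

9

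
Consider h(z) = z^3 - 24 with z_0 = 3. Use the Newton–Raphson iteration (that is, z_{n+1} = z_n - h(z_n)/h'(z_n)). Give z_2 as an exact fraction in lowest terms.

13162/4563

h'(z) = 3z^2.
h(3) = 3, h'(3) = 27, so z_1 = 3 - 3/27 = 26/9.
h(26/9) = 80/729, h'(26/9) = 676/27, so z_2 = (26/9) - (80/729)/(676/27) = 13162/4563.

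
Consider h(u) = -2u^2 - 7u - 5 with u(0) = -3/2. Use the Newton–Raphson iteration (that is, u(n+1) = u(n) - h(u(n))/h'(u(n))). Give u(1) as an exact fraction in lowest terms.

-1/2

h'(u) = -4u - 7.
h(-3/2) = 1, h'(-3/2) = -1, so u(1) = (-3/2) - 1/(-1) = -1/2.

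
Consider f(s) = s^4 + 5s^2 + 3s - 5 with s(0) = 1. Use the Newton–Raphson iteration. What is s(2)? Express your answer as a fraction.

747493/1038649

f'(s) = 4s^3 + 10s + 3.
f(1) = 4, f'(1) = 17, so s(1) = 1 - 4/17 = 13/17.
f(13/17) = 46768/83521, f'(13/17) = 61097/4913, so s(2) = (13/17) - (46768/83521)/(61097/4913) = 747493/1038649.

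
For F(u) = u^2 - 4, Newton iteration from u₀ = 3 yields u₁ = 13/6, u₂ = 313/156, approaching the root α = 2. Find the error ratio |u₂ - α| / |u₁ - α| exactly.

1/26

u₁ - α = 13/6 - 2 = 1/6, so |u₁ - α| = 1/6.
u₂ - α = 313/156 - 2 = 1/156, so |u₂ - α| = 1/156.
Ratio = (1/156) / (1/6) = 1/26.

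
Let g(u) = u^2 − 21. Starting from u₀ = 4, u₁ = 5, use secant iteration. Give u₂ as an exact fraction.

41/9

g(4) = −5, g(5) = 4. u₂ = 5 − 4·(5 − 4)/(4 − (−5)) = 41/9.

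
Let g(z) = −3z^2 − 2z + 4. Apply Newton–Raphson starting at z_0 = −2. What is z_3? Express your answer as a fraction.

−50024/32585

g'(z) = −6z − 2.
g(−2) = −4, g'(−2) = 10, so z_1 = (−2) − (−4)/10 = −8/5.
g(−8/5) = −12/25, g'(−8/5) = 38/5, so z_2 = (−8/5) − (−12/25)/(38/5) = −146/95.
g(−146/95) = −108/9025, g'(−146/95) = 686/95, so z_3 = (−146/95) − (−108/9025)/(686/95) = −50024/32585.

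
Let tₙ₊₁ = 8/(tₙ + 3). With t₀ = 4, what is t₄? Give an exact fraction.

1144/661

t₁ = 8/(4 + 3) = 8/7.
t₂ = 8/(8/7 + 3) = 56/29.
t₃ = 8/(56/29 + 3) = 232/143.
t₄ = 8/(232/143 + 3) = 1144/661.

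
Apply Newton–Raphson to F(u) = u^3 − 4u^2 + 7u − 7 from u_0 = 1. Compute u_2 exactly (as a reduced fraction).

53/23

F'(u) = 3u^2 − 8u + 7.
F(1) = −3, F'(1) = 2, so u_1 = 1 − (−3)/2 = 5/2.
F(5/2) = 9/8, F'(5/2) = 23/4, so u_2 = (5/2) − (9/8)/(23/4) = 53/23.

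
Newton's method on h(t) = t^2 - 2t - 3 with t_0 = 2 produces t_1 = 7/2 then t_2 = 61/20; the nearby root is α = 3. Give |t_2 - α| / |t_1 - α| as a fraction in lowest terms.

t_1 - α = 7/2 - 3 = 1/2, so |t_1 - α| = 1/2.
t_2 - α = 61/20 - 3 = 1/20, so |t_2 - α| = 1/20.
Ratio = (1/20) / (1/2) = 1/10.

1/10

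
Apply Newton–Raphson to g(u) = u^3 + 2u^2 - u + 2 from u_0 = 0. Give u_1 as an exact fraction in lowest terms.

2

g'(u) = 3u^2 + 4u - 1.
g(0) = 2, g'(0) = -1, so u_1 = 0 - 2/(-1) = 2.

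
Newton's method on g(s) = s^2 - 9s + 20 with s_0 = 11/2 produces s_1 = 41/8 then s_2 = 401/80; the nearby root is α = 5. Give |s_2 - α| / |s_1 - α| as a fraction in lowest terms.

s_1 - α = 41/8 - 5 = 1/8, so |s_1 - α| = 1/8.
s_2 - α = 401/80 - 5 = 1/80, so |s_2 - α| = 1/80.
Ratio = (1/80) / (1/8) = 1/10.

1/10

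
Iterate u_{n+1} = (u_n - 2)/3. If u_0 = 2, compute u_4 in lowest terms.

u_1 = (2 - 2)/3 = 0.
u_2 = (0 - 2)/3 = -2/3.
u_3 = ((-2/3) - 2)/3 = -8/9.
u_4 = ((-8/9) - 2)/3 = -26/27.

-26/27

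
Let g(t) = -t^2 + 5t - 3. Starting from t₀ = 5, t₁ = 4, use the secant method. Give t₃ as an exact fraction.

g(5) = -3, g(4) = 1. t₂ = 4 - 1·(4 - 5)/(1 - (-3)) = 17/4.
g(4) = 1, g(17/4) = 3/16. t₃ = (17/4) - (3/16)·((17/4) - 4)/((3/16) - 1) = 56/13.

56/13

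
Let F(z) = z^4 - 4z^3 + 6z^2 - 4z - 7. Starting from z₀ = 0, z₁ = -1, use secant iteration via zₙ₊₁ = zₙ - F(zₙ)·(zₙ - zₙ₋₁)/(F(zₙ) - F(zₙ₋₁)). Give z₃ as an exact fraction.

F(0) = -7, F(-1) = 8. z₂ = (-1) - 8·((-1) - 0)/(8 - (-7)) = -7/15.
F(-1) = 8, F(-7/15) = -170744/50625. z₃ = (-7/15) - (-170744/50625)·((-7/15) - (-1))/((-170744/50625) - 8) = -5621/8996.

-5621/8996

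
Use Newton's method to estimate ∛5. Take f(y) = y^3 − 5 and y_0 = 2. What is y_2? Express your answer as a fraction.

f'(y) = 3y^2.
f(2) = 3, f'(2) = 12, so y_1 = 2 − 3/12 = 7/4.
f(7/4) = 23/64, f'(7/4) = 147/16, so y_2 = (7/4) − (23/64)/(147/16) = 503/294.

503/294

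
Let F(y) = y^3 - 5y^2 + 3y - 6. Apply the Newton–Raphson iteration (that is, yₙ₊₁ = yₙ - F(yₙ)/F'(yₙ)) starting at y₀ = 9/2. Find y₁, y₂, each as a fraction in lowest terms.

y₁ = 116/25, y₂ = 1533542/331075

F'(y) = 3y^2 - 10y + 3.
F(9/2) = -21/8, F'(9/2) = 75/4, so y₁ = (9/2) - (-21/8)/(75/4) = 116/25.
F(116/25) = 2646/15625, F'(116/25) = 13243/625, so y₂ = (116/25) - (2646/15625)/(13243/625) = 1533542/331075.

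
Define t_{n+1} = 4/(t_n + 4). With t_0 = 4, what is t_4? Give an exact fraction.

44/53

t_1 = 4/(4 + 4) = 1/2.
t_2 = 4/(1/2 + 4) = 8/9.
t_3 = 4/(8/9 + 4) = 9/11.
t_4 = 4/(9/11 + 4) = 44/53.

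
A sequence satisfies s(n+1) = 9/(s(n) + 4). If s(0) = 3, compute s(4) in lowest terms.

1899/1177

s(1) = 9/(3 + 4) = 9/7.
s(2) = 9/(9/7 + 4) = 63/37.
s(3) = 9/(63/37 + 4) = 333/211.
s(4) = 9/(333/211 + 4) = 1899/1177.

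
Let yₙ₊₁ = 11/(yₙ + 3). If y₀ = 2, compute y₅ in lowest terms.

7535/3518

y₁ = 11/(2 + 3) = 11/5.
y₂ = 11/(11/5 + 3) = 55/26.
y₃ = 11/(55/26 + 3) = 286/133.
y₄ = 11/(286/133 + 3) = 1463/685.
y₅ = 11/(1463/685 + 3) = 7535/3518.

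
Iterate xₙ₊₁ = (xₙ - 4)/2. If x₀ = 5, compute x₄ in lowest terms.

-55/16

x₁ = (5 - 4)/2 = 1/2.
x₂ = ((1/2) - 4)/2 = -7/4.
x₃ = ((-7/4) - 4)/2 = -23/8.
x₄ = ((-23/8) - 4)/2 = -55/16.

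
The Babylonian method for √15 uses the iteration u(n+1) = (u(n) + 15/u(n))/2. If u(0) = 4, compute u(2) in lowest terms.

u(1) = (4 + 15/4)/2 = 31/8.
u(2) = (31/8 + 15/(31/8))/2 = 1921/496.

1921/496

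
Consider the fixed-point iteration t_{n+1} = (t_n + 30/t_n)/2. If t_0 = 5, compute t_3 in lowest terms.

t_1 = (5 + 30/5)/2 = 11/2.
t_2 = (11/2 + 30/(11/2))/2 = 241/44.
t_3 = (241/44 + 30/(241/44))/2 = 116161/21208.

116161/21208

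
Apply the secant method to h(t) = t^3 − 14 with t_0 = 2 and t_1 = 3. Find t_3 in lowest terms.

18386/7693

h(2) = −6, h(3) = 13. t_2 = 3 − 13·(3 − 2)/(13 − (−6)) = 44/19.
h(3) = 13, h(44/19) = −10842/6859. t_3 = (44/19) − (−10842/6859)·((44/19) − 3)/((−10842/6859) − 13) = 18386/7693.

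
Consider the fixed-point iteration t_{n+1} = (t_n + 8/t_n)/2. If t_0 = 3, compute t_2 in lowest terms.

t_1 = (3 + 8/3)/2 = 17/6.
t_2 = (17/6 + 8/(17/6))/2 = 577/204.

577/204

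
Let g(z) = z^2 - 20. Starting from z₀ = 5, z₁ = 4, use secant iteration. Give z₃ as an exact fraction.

g(5) = 5, g(4) = -4. z₂ = 4 - (-4)·(4 - 5)/((-4) - 5) = 40/9.
g(4) = -4, g(40/9) = -20/81. z₃ = (40/9) - (-20/81)·((40/9) - 4)/((-20/81) - (-4)) = 85/19.

85/19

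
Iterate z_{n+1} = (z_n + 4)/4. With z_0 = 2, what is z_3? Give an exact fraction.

43/32

z_1 = (2 + 4)/4 = 3/2.
z_2 = ((3/2) + 4)/4 = 11/8.
z_3 = ((11/8) + 4)/4 = 43/32.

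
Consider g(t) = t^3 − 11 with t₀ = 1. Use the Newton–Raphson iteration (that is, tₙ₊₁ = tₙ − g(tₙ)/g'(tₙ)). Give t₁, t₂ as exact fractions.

g'(t) = 3t^2.
g(1) = −10, g'(1) = 3, so t₁ = 1 − (−10)/3 = 13/3.
g(13/3) = 1900/27, g'(13/3) = 169/3, so t₂ = (13/3) − (1900/27)/(169/3) = 4691/1521.

t₁ = 13/3, t₂ = 4691/1521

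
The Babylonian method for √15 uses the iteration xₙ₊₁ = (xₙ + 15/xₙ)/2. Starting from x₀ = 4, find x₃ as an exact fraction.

x₁ = (4 + 15/4)/2 = 31/8.
x₂ = (31/8 + 15/(31/8))/2 = 1921/496.
x₃ = (1921/496 + 15/(1921/496))/2 = 7380481/1905632.

7380481/1905632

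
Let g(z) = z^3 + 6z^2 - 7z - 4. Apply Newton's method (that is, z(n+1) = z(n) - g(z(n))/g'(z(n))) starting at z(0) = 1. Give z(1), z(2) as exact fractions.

g'(z) = 3z^2 + 12z - 7.
g(1) = -4, g'(1) = 8, so z(1) = 1 - (-4)/8 = 3/2.
g(3/2) = 19/8, g'(3/2) = 71/4, so z(2) = (3/2) - (19/8)/(71/4) = 97/71.

z(1) = 3/2, z(2) = 97/71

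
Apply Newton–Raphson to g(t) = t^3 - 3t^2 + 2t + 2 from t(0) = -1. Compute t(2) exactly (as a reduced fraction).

-4965/9361

g'(t) = 3t^2 - 6t + 2.
g(-1) = -4, g'(-1) = 11, so t(1) = (-1) - (-4)/11 = -7/11.
g(-7/11) = -992/1331, g'(-7/11) = 851/121, so t(2) = (-7/11) - (-992/1331)/(851/121) = -4965/9361.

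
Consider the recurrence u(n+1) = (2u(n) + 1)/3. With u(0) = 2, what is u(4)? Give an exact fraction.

97/81

u(1) = (2·2 + 1)/3 = 5/3.
u(2) = (2·(5/3) + 1)/3 = 13/9.
u(3) = (2·(13/9) + 1)/3 = 35/27.
u(4) = (2·(35/27) + 1)/3 = 97/81.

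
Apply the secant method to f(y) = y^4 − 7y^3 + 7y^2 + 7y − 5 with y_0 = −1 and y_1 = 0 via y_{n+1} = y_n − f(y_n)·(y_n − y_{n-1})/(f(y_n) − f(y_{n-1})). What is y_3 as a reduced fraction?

f(−1) = 3, f(0) = −5. y_2 = 0 − (−5)·(0 − (−1))/((−5) − 3) = −5/8.
f(0) = −5, f(−5/8) = −19575/4096. y_3 = (−5/8) − (−19575/4096)·((−5/8) − 0)/((−19575/4096) − (−5)) = −2560/181.

−2560/181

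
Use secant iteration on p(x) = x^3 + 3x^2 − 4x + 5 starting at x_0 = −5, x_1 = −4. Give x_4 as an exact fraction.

−86668900/20507431

p(−5) = −25, p(−4) = 5. x_2 = (−4) − 5·((−4) − (−5))/(5 − (−25)) = −25/6.
p(−4) = 5, p(−25/6) = 305/216. x_3 = (−25/6) − (305/216)·((−25/6) − (−4))/((305/216) − 5) = −656/155.
p(−25/6) = 305/216, p(−656/155) = −533201/3723875. x_4 = (−656/155) − (−533201/3723875)·((−656/155) − (−25/6))/((−533201/3723875) − (305/216)) = −86668900/20507431.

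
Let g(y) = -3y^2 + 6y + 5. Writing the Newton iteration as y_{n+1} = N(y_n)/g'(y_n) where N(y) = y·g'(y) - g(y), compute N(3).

-32

g'(y) = -6y + 6.
N(y) = y·g'(y) - g(y) = y·(-6y + 6) - (-3y^2 + 6y + 5) = -3y^2 - 5.
N(3) = -32.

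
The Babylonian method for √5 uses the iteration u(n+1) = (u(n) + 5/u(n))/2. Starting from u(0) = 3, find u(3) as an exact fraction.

2207/987

u(1) = (3 + 5/3)/2 = 7/3.
u(2) = (7/3 + 5/(7/3))/2 = 47/21.
u(3) = (47/21 + 5/(47/21))/2 = 2207/987.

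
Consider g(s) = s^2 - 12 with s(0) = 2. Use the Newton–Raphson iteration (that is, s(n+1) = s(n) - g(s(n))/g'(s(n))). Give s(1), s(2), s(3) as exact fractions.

s(1) = 4, s(2) = 7/2, s(3) = 97/28

g'(s) = 2s.
g(2) = -8, g'(2) = 4, so s(1) = 2 - (-8)/4 = 4.
g(4) = 4, g'(4) = 8, so s(2) = 4 - 4/8 = 7/2.
g(7/2) = 1/4, g'(7/2) = 7, so s(3) = (7/2) - (1/4)/7 = 97/28.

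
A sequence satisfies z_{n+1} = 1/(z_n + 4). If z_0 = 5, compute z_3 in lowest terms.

z_1 = 1/(5 + 4) = 1/9.
z_2 = 1/(1/9 + 4) = 9/37.
z_3 = 1/(9/37 + 4) = 37/157.

37/157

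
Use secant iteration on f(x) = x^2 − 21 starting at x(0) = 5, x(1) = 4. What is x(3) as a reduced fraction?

f(5) = 4, f(4) = −5. x(2) = 4 − (−5)·(4 − 5)/((−5) − 4) = 41/9.
f(4) = −5, f(41/9) = −20/81. x(3) = (41/9) − (−20/81)·((41/9) − 4)/((−20/81) − (−5)) = 353/77.

353/77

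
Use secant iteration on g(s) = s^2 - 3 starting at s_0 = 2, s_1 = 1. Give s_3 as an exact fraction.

g(2) = 1, g(1) = -2. s_2 = 1 - (-2)·(1 - 2)/((-2) - 1) = 5/3.
g(1) = -2, g(5/3) = -2/9. s_3 = (5/3) - (-2/9)·((5/3) - 1)/((-2/9) - (-2)) = 7/4.

7/4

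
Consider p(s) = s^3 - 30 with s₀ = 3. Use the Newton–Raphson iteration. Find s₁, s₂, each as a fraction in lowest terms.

s₁ = 28/9, s₂ = 32887/10584

p'(s) = 3s^2.
p(3) = -3, p'(3) = 27, so s₁ = 3 - (-3)/27 = 28/9.
p(28/9) = 82/729, p'(28/9) = 784/27, so s₂ = (28/9) - (82/729)/(784/27) = 32887/10584.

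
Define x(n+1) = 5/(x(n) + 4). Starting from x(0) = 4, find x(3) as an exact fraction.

185/188

x(1) = 5/(4 + 4) = 5/8.
x(2) = 5/(5/8 + 4) = 40/37.
x(3) = 5/(40/37 + 4) = 185/188.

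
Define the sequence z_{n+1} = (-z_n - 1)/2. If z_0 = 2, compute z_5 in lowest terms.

-13/32

z_1 = (-2 - 1)/2 = -3/2.
z_2 = (-(-3/2) - 1)/2 = 1/4.
z_3 = (-(1/4) - 1)/2 = -5/8.
z_4 = (-(-5/8) - 1)/2 = -3/16.
z_5 = (-(-3/16) - 1)/2 = -13/32.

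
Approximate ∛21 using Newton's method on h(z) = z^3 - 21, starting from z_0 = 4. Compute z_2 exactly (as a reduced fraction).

4469165/1598472

h'(z) = 3z^2.
h(4) = 43, h'(4) = 48, so z_1 = 4 - 43/48 = 149/48.
h(149/48) = 985517/110592, h'(149/48) = 22201/768, so z_2 = (149/48) - (985517/110592)/(22201/768) = 4469165/1598472.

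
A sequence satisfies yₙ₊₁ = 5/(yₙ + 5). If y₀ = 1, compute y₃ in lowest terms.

35/41

y₁ = 5/(1 + 5) = 5/6.
y₂ = 5/(5/6 + 5) = 6/7.
y₃ = 5/(6/7 + 5) = 35/41.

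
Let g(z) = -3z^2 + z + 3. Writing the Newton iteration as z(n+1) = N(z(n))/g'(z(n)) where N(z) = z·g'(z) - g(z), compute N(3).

-30

g'(z) = -6z + 1.
N(z) = z·g'(z) - g(z) = z·(-6z + 1) - (-3z^2 + z + 3) = -3z^2 - 3.
N(3) = -30.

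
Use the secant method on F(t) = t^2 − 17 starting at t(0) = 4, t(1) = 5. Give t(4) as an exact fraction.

6263/1519

F(4) = −1, F(5) = 8. t(2) = 5 − 8·(5 − 4)/(8 − (−1)) = 37/9.
F(5) = 8, F(37/9) = −8/81. t(3) = (37/9) − (−8/81)·((37/9) − 5)/((−8/81) − 8) = 169/41.
F(37/9) = −8/81, F(169/41) = −16/1681. t(4) = (169/41) − (−16/1681)·((169/41) − (37/9))/((−16/1681) − (−8/81)) = 6263/1519.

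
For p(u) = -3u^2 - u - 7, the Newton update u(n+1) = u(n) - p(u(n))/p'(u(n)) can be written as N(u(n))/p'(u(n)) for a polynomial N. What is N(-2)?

-5

p'(u) = -6u - 1.
N(u) = u·p'(u) - p(u) = u·(-6u - 1) - (-3u^2 - u - 7) = -3u^2 + 7.
N(-2) = -5.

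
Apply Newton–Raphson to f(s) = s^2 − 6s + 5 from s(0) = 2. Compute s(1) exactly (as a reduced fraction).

f'(s) = 2s − 6.
f(2) = −3, f'(2) = −2, so s(1) = 2 − (−3)/(−2) = 1/2.

1/2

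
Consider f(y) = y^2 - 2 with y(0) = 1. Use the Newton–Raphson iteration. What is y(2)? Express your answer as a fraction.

f'(y) = 2y.
f(1) = -1, f'(1) = 2, so y(1) = 1 - (-1)/2 = 3/2.
f(3/2) = 1/4, f'(3/2) = 3, so y(2) = (3/2) - (1/4)/3 = 17/12.

17/12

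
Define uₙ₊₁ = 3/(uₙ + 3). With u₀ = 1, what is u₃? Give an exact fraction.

u₁ = 3/(1 + 3) = 3/4.
u₂ = 3/(3/4 + 3) = 4/5.
u₃ = 3/(4/5 + 3) = 15/19.

15/19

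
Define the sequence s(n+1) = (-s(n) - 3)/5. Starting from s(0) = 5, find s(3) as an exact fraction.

-68/125

s(1) = (-5 - 3)/5 = -8/5.
s(2) = (-(-8/5) - 3)/5 = -7/25.
s(3) = (-(-7/25) - 3)/5 = -68/125.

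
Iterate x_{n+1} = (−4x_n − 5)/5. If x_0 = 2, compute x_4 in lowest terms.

x_1 = (−4·2 − 5)/5 = −13/5.
x_2 = (−4·(−13/5) − 5)/5 = 27/25.
x_3 = (−4·(27/25) − 5)/5 = −233/125.
x_4 = (−4·(−233/125) − 5)/5 = 307/625.

307/625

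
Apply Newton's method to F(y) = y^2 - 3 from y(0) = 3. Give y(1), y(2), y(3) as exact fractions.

F'(y) = 2y.
F(3) = 6, F'(3) = 6, so y(1) = 3 - 6/6 = 2.
F(2) = 1, F'(2) = 4, so y(2) = 2 - 1/4 = 7/4.
F(7/4) = 1/16, F'(7/4) = 7/2, so y(3) = (7/4) - (1/16)/(7/2) = 97/56.

y(1) = 2, y(2) = 7/4, y(3) = 97/56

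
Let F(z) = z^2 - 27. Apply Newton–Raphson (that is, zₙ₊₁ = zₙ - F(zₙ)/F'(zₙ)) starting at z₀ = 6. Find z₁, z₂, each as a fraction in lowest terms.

F'(z) = 2z.
F(6) = 9, F'(6) = 12, so z₁ = 6 - 9/12 = 21/4.
F(21/4) = 9/16, F'(21/4) = 21/2, so z₂ = (21/4) - (9/16)/(21/2) = 291/56.

z₁ = 21/4, z₂ = 291/56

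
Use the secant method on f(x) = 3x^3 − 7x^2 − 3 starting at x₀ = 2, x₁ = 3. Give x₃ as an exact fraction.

10531/4317

f(2) = −7, f(3) = 15. x₂ = 3 − 15·(3 − 2)/(15 − (−7)) = 51/22.
f(3) = 15, f(51/22) = −34545/10648. x₃ = (51/22) − (−34545/10648)·((51/22) − 3)/((−34545/10648) − 15) = 10531/4317.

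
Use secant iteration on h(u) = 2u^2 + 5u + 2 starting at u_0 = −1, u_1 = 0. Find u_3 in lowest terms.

−6/11

h(−1) = −1, h(0) = 2. u_2 = 0 − 2·(0 − (−1))/(2 − (−1)) = −2/3.
h(0) = 2, h(−2/3) = −4/9. u_3 = (−2/3) − (−4/9)·((−2/3) − 0)/((−4/9) − 2) = −6/11.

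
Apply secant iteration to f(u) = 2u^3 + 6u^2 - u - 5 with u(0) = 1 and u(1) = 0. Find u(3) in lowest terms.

f(1) = 2, f(0) = -5. u(2) = 0 - (-5)·(0 - 1)/((-5) - 2) = 5/7.
f(0) = -5, f(5/7) = -660/343. u(3) = (5/7) - (-660/343)·((5/7) - 0)/((-660/343) - (-5)) = 245/211.

245/211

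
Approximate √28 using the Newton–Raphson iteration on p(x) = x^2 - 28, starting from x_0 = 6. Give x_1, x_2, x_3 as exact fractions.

x_1 = 16/3, x_2 = 127/24, x_3 = 32257/6096

p'(x) = 2x.
p(6) = 8, p'(6) = 12, so x_1 = 6 - 8/12 = 16/3.
p(16/3) = 4/9, p'(16/3) = 32/3, so x_2 = (16/3) - (4/9)/(32/3) = 127/24.
p(127/24) = 1/576, p'(127/24) = 127/12, so x_3 = (127/24) - (1/576)/(127/12) = 32257/6096.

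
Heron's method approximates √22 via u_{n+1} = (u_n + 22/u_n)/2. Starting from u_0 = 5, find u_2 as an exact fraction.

u_1 = (5 + 22/5)/2 = 47/10.
u_2 = (47/10 + 22/(47/10))/2 = 4409/940.

4409/940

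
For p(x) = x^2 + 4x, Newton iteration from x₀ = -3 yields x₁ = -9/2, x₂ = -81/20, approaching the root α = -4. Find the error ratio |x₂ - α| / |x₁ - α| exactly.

1/10

x₁ - α = -9/2 - (-4) = -9/2 + 4 = -1/2, so |x₁ - α| = 1/2.
x₂ - α = -81/20 - (-4) = -81/20 + 4 = -1/20, so |x₂ - α| = 1/20.
Ratio = (1/20) / (1/2) = 1/10.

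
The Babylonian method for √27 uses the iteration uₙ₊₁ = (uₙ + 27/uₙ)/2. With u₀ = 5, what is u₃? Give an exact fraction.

u₁ = (5 + 27/5)/2 = 26/5.
u₂ = (26/5 + 27/(26/5))/2 = 1351/260.
u₃ = (1351/260 + 27/(1351/260))/2 = 3650401/702520.

3650401/702520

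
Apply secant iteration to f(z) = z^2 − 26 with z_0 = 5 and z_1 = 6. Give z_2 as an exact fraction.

f(5) = −1, f(6) = 10. z_2 = 6 − 10·(6 − 5)/(10 − (−1)) = 56/11.

56/11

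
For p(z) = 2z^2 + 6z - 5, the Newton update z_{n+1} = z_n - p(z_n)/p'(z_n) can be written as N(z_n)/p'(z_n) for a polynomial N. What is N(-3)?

23

p'(z) = 4z + 6.
N(z) = z·p'(z) - p(z) = z·(4z + 6) - (2z^2 + 6z - 5) = 2z^2 + 5.
N(-3) = 23.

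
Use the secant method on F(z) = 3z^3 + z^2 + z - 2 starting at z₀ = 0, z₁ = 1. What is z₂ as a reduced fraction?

F(0) = -2, F(1) = 3. z₂ = 1 - 3·(1 - 0)/(3 - (-2)) = 2/5.

2/5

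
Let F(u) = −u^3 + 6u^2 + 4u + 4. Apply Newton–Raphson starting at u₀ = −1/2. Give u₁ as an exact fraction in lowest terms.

F'(u) = −3u^2 + 12u + 4.
F(−1/2) = 29/8, F'(−1/2) = −11/4, so u₁ = (−1/2) − (29/8)/(−11/4) = 9/11.

9/11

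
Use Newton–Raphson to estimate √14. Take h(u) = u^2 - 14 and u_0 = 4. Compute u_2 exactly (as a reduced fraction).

449/120

h'(u) = 2u.
h(4) = 2, h'(4) = 8, so u_1 = 4 - 2/8 = 15/4.
h(15/4) = 1/16, h'(15/4) = 15/2, so u_2 = (15/4) - (1/16)/(15/2) = 449/120.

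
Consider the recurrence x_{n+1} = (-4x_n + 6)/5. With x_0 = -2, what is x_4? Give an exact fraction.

-266/625

x_1 = (-4·(-2) + 6)/5 = 14/5.
x_2 = (-4·(14/5) + 6)/5 = -26/25.
x_3 = (-4·(-26/25) + 6)/5 = 254/125.
x_4 = (-4·(254/125) + 6)/5 = -266/625.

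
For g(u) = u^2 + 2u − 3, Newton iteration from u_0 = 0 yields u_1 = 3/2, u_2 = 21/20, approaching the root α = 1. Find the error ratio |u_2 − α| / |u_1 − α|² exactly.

1/5

u_1 − α = 3/2 − 1 = 1/2, so |u_1 − α| = 1/2.
u_2 − α = 21/20 − 1 = 1/20, so |u_2 − α| = 1/20.
|u_1 − α|² = 1/4.
Ratio = (1/20) / (1/4) = 1/5.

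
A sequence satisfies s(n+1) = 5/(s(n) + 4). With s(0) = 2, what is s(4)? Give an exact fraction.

730/729

s(1) = 5/(2 + 4) = 5/6.
s(2) = 5/(5/6 + 4) = 30/29.
s(3) = 5/(30/29 + 4) = 145/146.
s(4) = 5/(145/146 + 4) = 730/729.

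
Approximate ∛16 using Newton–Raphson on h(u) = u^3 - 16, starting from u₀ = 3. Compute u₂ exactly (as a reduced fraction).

h'(u) = 3u^2.
h(3) = 11, h'(3) = 27, so u₁ = 3 - 11/27 = 70/27.
h(70/27) = 28072/19683, h'(70/27) = 4900/243, so u₂ = (70/27) - (28072/19683)/(4900/243) = 250232/99225.

250232/99225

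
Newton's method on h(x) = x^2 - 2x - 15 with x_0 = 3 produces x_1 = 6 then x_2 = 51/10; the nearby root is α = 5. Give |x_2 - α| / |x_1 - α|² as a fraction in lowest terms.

x_1 - α = 6 - 5 = 1, so |x_1 - α| = 1.
x_2 - α = 51/10 - 5 = 1/10, so |x_2 - α| = 1/10.
|x_1 - α|² = 1.
Ratio = (1/10) / 1 = 1/10.

1/10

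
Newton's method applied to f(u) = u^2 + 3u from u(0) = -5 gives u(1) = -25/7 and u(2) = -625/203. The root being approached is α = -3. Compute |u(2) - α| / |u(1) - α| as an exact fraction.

u(1) - α = -25/7 - (-3) = -25/7 + 3 = -4/7, so |u(1) - α| = 4/7.
u(2) - α = -625/203 - (-3) = -625/203 + 3 = -16/203, so |u(2) - α| = 16/203.
Ratio = (16/203) / (4/7) = 4/29.

4/29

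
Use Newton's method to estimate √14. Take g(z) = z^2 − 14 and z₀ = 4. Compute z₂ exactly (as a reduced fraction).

g'(z) = 2z.
g(4) = 2, g'(4) = 8, so z₁ = 4 − 2/8 = 15/4.
g(15/4) = 1/16, g'(15/4) = 15/2, so z₂ = (15/4) − (1/16)/(15/2) = 449/120.

449/120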